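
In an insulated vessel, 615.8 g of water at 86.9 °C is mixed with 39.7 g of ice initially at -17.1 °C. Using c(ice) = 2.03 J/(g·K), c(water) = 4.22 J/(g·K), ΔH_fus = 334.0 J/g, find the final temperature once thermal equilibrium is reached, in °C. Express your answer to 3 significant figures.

T_f = 76.3 °C

Heat to bring ice to 0 °C and melt it: q₁ = 39.7×2.03×17.1 + 39.7×334.0 = 14638 J
Heat the water can supply cooling to 0 °C: 615.8×4.22×86.9 = 225825 J > q₁, so all ice melts.
Energy balance: 615.8×4.22×(86.9 − T) = 14638 + 39.7×4.22×(T − 0)
2598.676(86.9 − T) = 14638 + 167.534 T
225825 − 14638 = 2766.210 T
T = 211187 / 2766.210 = 76.345 °C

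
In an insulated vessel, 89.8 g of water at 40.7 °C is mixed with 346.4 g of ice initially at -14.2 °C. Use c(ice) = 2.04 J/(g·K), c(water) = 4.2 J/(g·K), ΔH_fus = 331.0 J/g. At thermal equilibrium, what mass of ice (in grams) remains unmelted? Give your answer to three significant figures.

m_ice remaining = 330 g

Heat to warm all ice to 0 °C: 346.4×2.04×14.2 = 10035 J
Heat released by water cooling to 0 °C: 89.8×4.2×40.7 = 15350 J
15350 J < 10035 + 346.4×331.0 = 124693.4 J, so not all ice melts; final T = 0 °C.
Heat left for melting: 15350 − 10035 = 5315 J
Mass melted = 5315 / 331.0 = 16.06 g
Ice remaining = 346.4 − 16.06 = 330.34 g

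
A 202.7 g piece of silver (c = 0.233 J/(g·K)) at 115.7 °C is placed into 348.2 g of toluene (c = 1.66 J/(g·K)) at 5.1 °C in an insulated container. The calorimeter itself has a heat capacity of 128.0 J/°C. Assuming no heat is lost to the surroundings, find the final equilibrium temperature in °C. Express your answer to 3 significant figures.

Heat lost by silver = heat gained by toluene + calorimeter.
(202.7)(0.233)(115.7 − T) = [(348.2)(1.66) + 128.0](T − 5.1)
47.2291 (115.7 − T) = 706.012 (T − 5.1)
5464.4 − 47.2291 T = 706.012 T − 3600.7
9065.1 = 753.2411 T
T = 12.03 °C

T_f = 12.0 °C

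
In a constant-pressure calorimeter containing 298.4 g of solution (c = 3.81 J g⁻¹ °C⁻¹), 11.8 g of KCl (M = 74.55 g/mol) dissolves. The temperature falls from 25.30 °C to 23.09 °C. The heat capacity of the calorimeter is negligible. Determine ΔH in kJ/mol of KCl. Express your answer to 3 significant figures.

ΔH = 15.9 kJ/mol

|ΔT| = |23.09 − 25.30| = 2.21 °C
|q_surr| = (298.4 × 3.81) × 2.21 = 1136.904 × 2.21 = 2513 J
n(KCl) = 11.8 / 74.55 = 0.1583 mol
Temperature fell, so q_rxn = +|q_surr| = 2.513 kJ
ΔH = q_rxn / n = 15.87 kJ/mol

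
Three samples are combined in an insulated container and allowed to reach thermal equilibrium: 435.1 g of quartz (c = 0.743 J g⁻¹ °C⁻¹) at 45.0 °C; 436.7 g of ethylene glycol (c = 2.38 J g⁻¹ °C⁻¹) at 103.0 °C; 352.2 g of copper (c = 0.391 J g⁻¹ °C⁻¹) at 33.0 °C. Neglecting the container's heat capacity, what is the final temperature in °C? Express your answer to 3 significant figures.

Σ mᵢcᵢ(T − Tᵢ) = 0  ⇒  T = Σ mᵢcᵢTᵢ / Σ mᵢcᵢ
Σ mᵢcᵢ = 435.1×0.743 + 436.7×2.38 + 352.2×0.391 = 1500.3355
Σ mᵢcᵢTᵢ = 323.2793×45.0 + 1039.346×103.0 + 137.7102×33.0 = 126140
T = 126140 / 1500.3355 = 84.07 °C

T_f = 84.1 °C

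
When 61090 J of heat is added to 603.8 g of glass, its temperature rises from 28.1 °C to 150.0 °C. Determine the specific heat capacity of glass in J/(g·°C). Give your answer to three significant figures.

c = 0.830 J/(g·°C)

c = q / (m ΔT) = 61090 / (603.8 × 121.9)
c = 61090 / 73603.22 = 0.830 J/(g·°C)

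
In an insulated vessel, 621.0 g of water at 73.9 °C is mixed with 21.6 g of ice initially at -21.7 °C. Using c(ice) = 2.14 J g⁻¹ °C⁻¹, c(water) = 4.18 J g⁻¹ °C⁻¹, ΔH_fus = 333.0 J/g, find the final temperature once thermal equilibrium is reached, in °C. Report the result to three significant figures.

T_f = 68.4 °C

Heat to bring ice to 0 °C and melt it: q₁ = 21.6×2.14×21.7 + 21.6×333.0 = 8195.9 J
Heat the water can supply cooling to 0 °C: 621.0×4.18×73.9 = 191828 J > q₁, so all ice melts.
Energy balance: 621.0×4.18×(73.9 − T) = 8195.9 + 21.6×4.18×(T − 0)
2595.78(73.9 − T) = 8195.9 + 90.288 T
191828 − 8195.9 = 2686.068 T
T = 183632.1 / 2686.068 = 68.36 °C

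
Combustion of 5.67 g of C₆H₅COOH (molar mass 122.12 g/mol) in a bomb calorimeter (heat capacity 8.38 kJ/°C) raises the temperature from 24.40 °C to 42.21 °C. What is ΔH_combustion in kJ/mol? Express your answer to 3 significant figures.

ΔH = -3210 kJ/mol

ΔT = 42.21 − 24.40 = 17.81 °C
q_cal = C_cal × ΔT = 8.38 × 17.81 = 149.2478 kJ
n = 5.67 / 122.12 = 0.04643 mol
q_rxn = −q_cal = -149.2478 kJ
ΔH = -149.2478 / 0.04643 = -3214 kJ/mol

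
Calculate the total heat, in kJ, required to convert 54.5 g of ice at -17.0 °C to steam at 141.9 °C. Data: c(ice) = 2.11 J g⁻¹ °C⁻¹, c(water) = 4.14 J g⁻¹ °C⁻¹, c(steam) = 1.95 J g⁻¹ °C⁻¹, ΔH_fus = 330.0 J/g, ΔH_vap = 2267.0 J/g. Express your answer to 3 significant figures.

q1 (heat ice -17.0→0.0 °C): 54.5 × 2.11 × 17.0 = 1955 J
q2 (melt at 0 °C): 54.5 × 330.0 = 17985 J
q3 (heat water 0.0→100.0 °C): 54.5 × 4.14 × 100.0 = 22563 J
q4 (vaporize at 100 °C): 54.5 × 2267.0 = 123552 J
q5 (heat steam 100.0→141.9 °C): 54.5 × 1.95 × 41.9 = 4453 J
Total: 1955 + 17985 + 22563 + 123552 + 4453 = 170508 J = 171 kJ

q = 171 kJ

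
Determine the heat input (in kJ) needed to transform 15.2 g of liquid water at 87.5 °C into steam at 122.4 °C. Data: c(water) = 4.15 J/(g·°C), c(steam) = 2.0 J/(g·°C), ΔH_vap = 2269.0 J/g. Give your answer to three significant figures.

q1 (heat water 87.5→100.0 °C): 15.2 × 4.15 × 12.5 = 789 J
q2 (vaporize at 100 °C): 15.2 × 2269.0 = 34489 J
q3 (heat steam 100.0→122.4 °C): 15.2 × 2.0 × 22.4 = 681 J
Total: 789 + 34489 + 681 = 35959 J = 36.0 kJ

q = 36.0 kJ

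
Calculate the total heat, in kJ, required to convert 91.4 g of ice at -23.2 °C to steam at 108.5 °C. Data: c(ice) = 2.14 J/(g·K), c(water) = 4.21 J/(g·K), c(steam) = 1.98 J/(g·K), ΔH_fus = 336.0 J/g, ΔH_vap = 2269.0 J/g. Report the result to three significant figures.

q = 283 kJ

q1 (heat ice -23.2→0.0 °C): 91.4 × 2.14 × 23.2 = 4538 J
q2 (melt at 0 °C): 91.4 × 336.0 = 30710 J
q3 (heat water 0.0→100.0 °C): 91.4 × 4.21 × 100.0 = 38479 J
q4 (vaporize at 100 °C): 91.4 × 2269.0 = 207387 J
q5 (heat steam 100.0→108.5 °C): 91.4 × 1.98 × 8.5 = 1538 J
Total: 4538 + 30710 + 38479 + 207387 + 1538 = 282652 J = 283 kJ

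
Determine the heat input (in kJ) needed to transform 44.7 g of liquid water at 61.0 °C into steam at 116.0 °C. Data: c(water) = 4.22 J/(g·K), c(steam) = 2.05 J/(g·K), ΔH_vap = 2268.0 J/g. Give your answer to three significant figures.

q1 (heat water 61.0→100.0 °C): 44.7 × 4.22 × 39.0 = 7357 J
q2 (vaporize at 100 °C): 44.7 × 2268.0 = 101380 J
q3 (heat steam 100.0→116.0 °C): 44.7 × 2.05 × 16.0 = 1466 J
Total: 7357 + 101380 + 1466 = 110203 J = 110 kJ

q = 110 kJ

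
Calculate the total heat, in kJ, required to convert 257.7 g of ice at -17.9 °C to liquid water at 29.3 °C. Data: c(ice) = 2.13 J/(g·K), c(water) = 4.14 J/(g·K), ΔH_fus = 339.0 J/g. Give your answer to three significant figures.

q1 (heat ice -17.9→0.0 °C): 257.7 × 2.13 × 17.9 = 9825 J
q2 (melt at 0 °C): 257.7 × 339.0 = 87360 J
q3 (heat water 0.0→29.3 °C): 257.7 × 4.14 × 29.3 = 31260 J
Total: 9825 + 87360 + 31260 = 128445 J = 128 kJ

q = 128 kJ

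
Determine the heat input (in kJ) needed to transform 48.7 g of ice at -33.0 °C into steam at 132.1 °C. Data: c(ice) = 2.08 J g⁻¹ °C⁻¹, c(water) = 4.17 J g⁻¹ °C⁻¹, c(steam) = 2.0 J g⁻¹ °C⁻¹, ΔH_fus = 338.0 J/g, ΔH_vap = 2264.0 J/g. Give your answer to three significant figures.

q1 (heat ice -33.0→0.0 °C): 48.7 × 2.08 × 33.0 = 3343 J
q2 (melt at 0 °C): 48.7 × 338.0 = 16461 J
q3 (heat water 0.0→100.0 °C): 48.7 × 4.17 × 100.0 = 20308 J
q4 (vaporize at 100 °C): 48.7 × 2264.0 = 110257 J
q5 (heat steam 100.0→132.1 °C): 48.7 × 2.0 × 32.1 = 3127 J
Total: 3343 + 16461 + 20308 + 110257 + 3127 = 153496 J = 153 kJ

q = 153 kJ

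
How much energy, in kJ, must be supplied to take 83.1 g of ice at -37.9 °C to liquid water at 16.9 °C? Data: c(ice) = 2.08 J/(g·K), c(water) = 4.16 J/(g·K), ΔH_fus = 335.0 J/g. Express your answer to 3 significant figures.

q1 (heat ice -37.9→0.0 °C): 83.1 × 2.08 × 37.9 = 6551 J
q2 (melt at 0 °C): 83.1 × 335.0 = 27839 J
q3 (heat water 0.0→16.9 °C): 83.1 × 4.16 × 16.9 = 5842 J
Total: 6551 + 27839 + 5842 = 40232 J = 40.2 kJ

q = 40.2 kJ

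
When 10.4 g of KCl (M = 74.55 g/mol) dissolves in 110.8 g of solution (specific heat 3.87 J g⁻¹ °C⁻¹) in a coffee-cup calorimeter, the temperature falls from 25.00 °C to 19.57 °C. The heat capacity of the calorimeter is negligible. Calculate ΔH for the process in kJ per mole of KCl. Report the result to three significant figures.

ΔH = 16.7 kJ/mol

|ΔT| = |19.57 − 25.00| = 5.43 °C
|q_surr| = (110.8 × 3.87) × 5.43 = 428.796 × 5.43 = 2328 J
n(KCl) = 10.4 / 74.55 = 0.1395 mol
Temperature fell, so q_rxn = +|q_surr| = 2.328 kJ
ΔH = q_rxn / n = 16.69 kJ/mol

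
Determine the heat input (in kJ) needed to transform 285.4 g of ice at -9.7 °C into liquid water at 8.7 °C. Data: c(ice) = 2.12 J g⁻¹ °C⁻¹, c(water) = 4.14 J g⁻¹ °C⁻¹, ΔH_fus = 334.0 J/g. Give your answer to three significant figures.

q1 (heat ice -9.7→0.0 °C): 285.4 × 2.12 × 9.7 = 5869 J
q2 (melt at 0 °C): 285.4 × 334.0 = 95324 J
q3 (heat water 0.0→8.7 °C): 285.4 × 4.14 × 8.7 = 10280 J
Total: 5869 + 95324 + 10280 = 111473 J = 111 kJ

q = 111 kJ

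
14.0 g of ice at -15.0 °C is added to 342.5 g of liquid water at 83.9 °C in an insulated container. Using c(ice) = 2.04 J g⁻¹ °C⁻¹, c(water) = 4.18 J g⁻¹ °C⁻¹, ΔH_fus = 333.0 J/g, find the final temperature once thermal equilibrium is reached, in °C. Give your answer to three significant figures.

T_f = 77.2 °C

Heat to bring ice to 0 °C and melt it: q₁ = 14.0×2.04×15.0 + 14.0×333.0 = 5090.4 J
Heat the water can supply cooling to 0 °C: 342.5×4.18×83.9 = 120115 J > q₁, so all ice melts.
Energy balance: 342.5×4.18×(83.9 − T) = 5090.4 + 14.0×4.18×(T − 0)
1431.65(83.9 − T) = 5090.4 + 58.52 T
120115 − 5090.4 = 1490.17 T
T = 115024.6 / 1490.17 = 77.19 °C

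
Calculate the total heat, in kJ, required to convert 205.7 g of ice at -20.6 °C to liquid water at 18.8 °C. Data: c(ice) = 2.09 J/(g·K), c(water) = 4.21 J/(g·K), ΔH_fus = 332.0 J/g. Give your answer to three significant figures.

q1 (heat ice -20.6→0.0 °C): 205.7 × 2.09 × 20.6 = 8856 J
q2 (melt at 0 °C): 205.7 × 332.0 = 68292 J
q3 (heat water 0.0→18.8 °C): 205.7 × 4.21 × 18.8 = 16281 J
Total: 8856 + 68292 + 16281 = 93429 J = 93.4 kJ

q = 93.4 kJ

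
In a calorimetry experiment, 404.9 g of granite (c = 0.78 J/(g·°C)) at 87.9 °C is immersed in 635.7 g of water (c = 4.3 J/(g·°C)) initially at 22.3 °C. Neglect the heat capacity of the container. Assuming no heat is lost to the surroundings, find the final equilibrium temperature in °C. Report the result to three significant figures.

Heat lost by granite = heat gained by water.
(404.9)(0.78)(87.9 − T) = (635.7)(4.3)(T − 22.3)
315.822 (87.9 − T) = 2733.51 (T − 22.3)
27761 − 315.822 T = 2733.51 T − 60957
88718 = 3049.332 T
T = 29.09 °C

T_f = 29.1 °C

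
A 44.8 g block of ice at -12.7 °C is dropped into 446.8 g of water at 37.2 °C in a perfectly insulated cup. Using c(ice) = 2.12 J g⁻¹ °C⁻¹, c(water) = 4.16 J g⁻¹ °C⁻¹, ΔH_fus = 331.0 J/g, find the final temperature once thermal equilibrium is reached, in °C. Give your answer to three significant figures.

T_f = 26.0 °C

Heat to bring ice to 0 °C and melt it: q₁ = 44.8×2.12×12.7 + 44.8×331.0 = 16035 J
Heat the water can supply cooling to 0 °C: 446.8×4.16×37.2 = 69143.2 J > q₁, so all ice melts.
Energy balance: 446.8×4.16×(37.2 − T) = 16035 + 44.8×4.16×(T − 0)
1858.688(37.2 − T) = 16035 + 186.368 T
69143.2 − 16035 = 2045.056 T
T = 53108.2 / 2045.056 = 25.97 °C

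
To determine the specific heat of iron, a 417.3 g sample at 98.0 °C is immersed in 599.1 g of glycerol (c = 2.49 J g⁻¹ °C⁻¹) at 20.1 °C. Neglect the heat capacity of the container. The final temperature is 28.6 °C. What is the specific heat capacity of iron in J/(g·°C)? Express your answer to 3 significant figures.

c = 0.438 J/(g·°C)

q_gained = (599.1 × 2.49) × (28.6 − 20.1) = 12680 J
q_lost = 417.3 × c × (98.0 − 28.6) = 28960.62 c
Set equal: c = 12680 / 28960.62 = 0.438 J/(g·°C)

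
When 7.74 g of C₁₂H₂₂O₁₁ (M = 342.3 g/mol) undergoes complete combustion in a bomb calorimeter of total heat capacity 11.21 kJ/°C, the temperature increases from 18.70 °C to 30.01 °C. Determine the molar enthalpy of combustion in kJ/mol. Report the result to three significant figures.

ΔT = 30.01 − 18.70 = 11.31 °C
q_cal = C_cal × ΔT = 11.21 × 11.31 = 126.7851 kJ
n = 7.74 / 342.3 = 0.02261 mol
q_rxn = −q_cal = -126.7851 kJ
ΔH = -126.7851 / 0.02261 = -5607 kJ/mol

ΔH = -5610 kJ/mol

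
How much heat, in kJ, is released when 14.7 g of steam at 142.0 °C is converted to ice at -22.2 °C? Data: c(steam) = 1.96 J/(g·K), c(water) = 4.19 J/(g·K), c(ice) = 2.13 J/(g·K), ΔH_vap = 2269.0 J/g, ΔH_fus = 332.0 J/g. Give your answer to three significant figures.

q1 (cool steam 142.0→100 °C): 14.7 × 1.96 × 42.0 = 1210 J
q2 (condense at 100 °C): 14.7 × 2269.0 = 33354 J
q3 (cool water 100→0 °C): 14.7 × 4.19 × 100.0 = 6159 J
q4 (freeze at 0 °C): 14.7 × 332.0 = 4880 J
q5 (cool ice 0→-22.2 °C): 14.7 × 2.13 × 22.2 = 695 J
Total: 1210 + 33354 + 6159 + 4880 + 695 = 46298 J = 46.3 kJ

q = 46.3 kJ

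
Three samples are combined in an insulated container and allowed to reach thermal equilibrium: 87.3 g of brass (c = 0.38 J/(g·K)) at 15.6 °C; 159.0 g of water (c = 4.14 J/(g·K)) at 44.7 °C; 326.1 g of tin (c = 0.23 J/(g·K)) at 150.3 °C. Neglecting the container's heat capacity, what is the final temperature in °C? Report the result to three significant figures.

T_f = 53.8 °C

Σ mᵢcᵢ(T − Tᵢ) = 0  ⇒  T = Σ mᵢcᵢTᵢ / Σ mᵢcᵢ
Σ mᵢcᵢ = 87.3×0.38 + 159.0×4.14 + 326.1×0.23 = 766.437
Σ mᵢcᵢTᵢ = 33.174×15.6 + 658.26×44.7 + 75.003×150.3 = 41215
T = 41215 / 766.437 = 53.77 °C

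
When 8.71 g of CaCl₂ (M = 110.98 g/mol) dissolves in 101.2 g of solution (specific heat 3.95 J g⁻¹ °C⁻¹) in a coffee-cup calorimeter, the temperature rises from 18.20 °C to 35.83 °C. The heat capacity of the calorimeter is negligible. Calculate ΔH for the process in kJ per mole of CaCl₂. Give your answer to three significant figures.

|ΔT| = |35.83 − 18.20| = 17.63 °C
|q_surr| = (101.2 × 3.95) × 17.63 = 399.74 × 17.63 = 7047 J
n(CaCl₂) = 8.71 / 110.98 = 0.07848 mol
Temperature rose, so q_rxn = −|q_surr| = -7.047 kJ
ΔH = q_rxn / n = -89.79 kJ/mol

ΔH = -89.8 kJ/mol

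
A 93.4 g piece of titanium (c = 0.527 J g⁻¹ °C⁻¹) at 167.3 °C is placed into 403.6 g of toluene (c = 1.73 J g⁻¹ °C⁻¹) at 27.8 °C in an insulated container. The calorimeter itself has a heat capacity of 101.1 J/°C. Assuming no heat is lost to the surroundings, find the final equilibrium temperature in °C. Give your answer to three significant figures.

Heat lost by titanium = heat gained by toluene + calorimeter.
(93.4)(0.527)(167.3 − T) = [(403.6)(1.73) + 101.1](T − 27.8)
49.2218 (167.3 − T) = 799.328 (T − 27.8)
8234.8 − 49.2218 T = 799.328 T − 22221
30455.8 = 848.5498 T
T = 35.89 °C

T_f = 35.9 °C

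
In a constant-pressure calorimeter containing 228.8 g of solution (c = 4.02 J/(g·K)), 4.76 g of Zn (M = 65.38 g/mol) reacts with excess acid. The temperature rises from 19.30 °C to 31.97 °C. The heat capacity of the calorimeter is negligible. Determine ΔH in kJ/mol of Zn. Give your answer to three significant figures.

|ΔT| = |31.97 − 19.30| = 12.67 °C
|q_surr| = (228.8 × 4.02) × 12.67 = 919.776 × 12.67 = 11650 J
n(Zn) = 4.76 / 65.38 = 0.07281 mol
Temperature rose, so q_rxn = −|q_surr| = -11.65 kJ
ΔH = q_rxn / n = -160.0 kJ/mol

ΔH = -160 kJ/mol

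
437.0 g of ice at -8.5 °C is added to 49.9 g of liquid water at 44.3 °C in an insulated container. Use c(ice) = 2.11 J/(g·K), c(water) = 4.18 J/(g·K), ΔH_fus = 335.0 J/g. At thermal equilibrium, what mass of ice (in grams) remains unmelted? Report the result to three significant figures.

m_ice remaining = 433 g

Heat to warm all ice to 0 °C: 437.0×2.11×8.5 = 7837.6 J
Heat released by water cooling to 0 °C: 49.9×4.18×44.3 = 9240.2 J
9240.2 J < 7837.6 + 437.0×335.0 = 154232.6 J, so not all ice melts; final T = 0 °C.
Heat left for melting: 9240.2 − 7837.6 = 1402.6 J
Mass melted = 1402.6 / 335.0 = 4.187 g
Ice remaining = 437.0 − 4.187 = 432.813 g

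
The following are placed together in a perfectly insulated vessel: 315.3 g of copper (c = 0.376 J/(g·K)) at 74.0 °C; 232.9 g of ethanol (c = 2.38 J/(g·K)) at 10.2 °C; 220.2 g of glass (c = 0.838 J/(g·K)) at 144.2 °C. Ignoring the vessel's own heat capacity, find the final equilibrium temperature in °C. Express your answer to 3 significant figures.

Σ mᵢcᵢ(T − Tᵢ) = 0  ⇒  T = Σ mᵢcᵢTᵢ / Σ mᵢcᵢ
Σ mᵢcᵢ = 315.3×0.376 + 232.9×2.38 + 220.2×0.838 = 857.3824
Σ mᵢcᵢTᵢ = 118.5528×74.0 + 554.302×10.2 + 184.5276×144.2 = 41036
T = 41036 / 857.3824 = 47.86 °C

T_f = 47.9 °C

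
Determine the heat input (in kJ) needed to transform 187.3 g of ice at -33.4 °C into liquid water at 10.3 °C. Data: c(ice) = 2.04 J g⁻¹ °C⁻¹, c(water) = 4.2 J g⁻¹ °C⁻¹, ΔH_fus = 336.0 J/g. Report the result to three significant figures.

q1 (heat ice -33.4→0.0 °C): 187.3 × 2.04 × 33.4 = 12762 J
q2 (melt at 0 °C): 187.3 × 336.0 = 62933 J
q3 (heat water 0.0→10.3 °C): 187.3 × 4.2 × 10.3 = 8103 J
Total: 12762 + 62933 + 8103 = 83798 J = 83.8 kJ

q = 83.8 kJ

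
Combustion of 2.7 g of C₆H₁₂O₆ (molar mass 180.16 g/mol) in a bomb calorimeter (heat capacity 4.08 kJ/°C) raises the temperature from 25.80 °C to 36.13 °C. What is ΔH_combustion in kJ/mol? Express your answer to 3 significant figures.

ΔH = -2810 kJ/mol

ΔT = 36.13 − 25.80 = 10.33 °C
q_cal = C_cal × ΔT = 4.08 × 10.33 = 42.1464 kJ
n = 2.7 / 180.16 = 0.01499 mol
q_rxn = −q_cal = -42.1464 kJ
ΔH = -42.1464 / 0.01499 = -2812 kJ/mol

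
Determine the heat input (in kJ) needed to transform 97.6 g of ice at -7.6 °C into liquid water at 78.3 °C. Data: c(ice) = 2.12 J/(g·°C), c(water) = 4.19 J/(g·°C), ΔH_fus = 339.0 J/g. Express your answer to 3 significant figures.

q1 (heat ice -7.6→0.0 °C): 97.6 × 2.12 × 7.6 = 1573 J
q2 (melt at 0 °C): 97.6 × 339.0 = 33086 J
q3 (heat water 0.0→78.3 °C): 97.6 × 4.19 × 78.3 = 32020 J
Total: 1573 + 33086 + 32020 = 66679 J = 66.7 kJ

q = 66.7 kJ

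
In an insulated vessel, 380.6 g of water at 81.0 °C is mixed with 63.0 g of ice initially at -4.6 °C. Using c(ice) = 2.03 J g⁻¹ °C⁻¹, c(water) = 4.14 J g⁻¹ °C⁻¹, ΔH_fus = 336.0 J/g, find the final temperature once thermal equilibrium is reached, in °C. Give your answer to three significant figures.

T_f = 57.6 °C

Heat to bring ice to 0 °C and melt it: q₁ = 63.0×2.03×4.6 + 63.0×336.0 = 21756 J
Heat the water can supply cooling to 0 °C: 380.6×4.14×81.0 = 127630 J > q₁, so all ice melts.
Energy balance: 380.6×4.14×(81.0 − T) = 21756 + 63.0×4.14×(T − 0)
1575.684(81.0 − T) = 21756 + 260.82 T
127630 − 21756 = 1836.504 T
T = 105874 / 1836.504 = 57.6498 °C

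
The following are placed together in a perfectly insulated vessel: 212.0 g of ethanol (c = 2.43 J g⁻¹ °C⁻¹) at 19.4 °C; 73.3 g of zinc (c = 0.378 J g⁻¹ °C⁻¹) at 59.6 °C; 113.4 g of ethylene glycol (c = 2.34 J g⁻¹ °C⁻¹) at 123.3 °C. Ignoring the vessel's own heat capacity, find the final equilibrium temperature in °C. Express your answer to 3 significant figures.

Σ mᵢcᵢ(T − Tᵢ) = 0  ⇒  T = Σ mᵢcᵢTᵢ / Σ mᵢcᵢ
Σ mᵢcᵢ = 212.0×2.43 + 73.3×0.378 + 113.4×2.34 = 808.2234
Σ mᵢcᵢTᵢ = 515.16×19.4 + 27.7074×59.6 + 265.356×123.3 = 44364
T = 44364 / 808.2234 = 54.89 °C

T_f = 54.9 °C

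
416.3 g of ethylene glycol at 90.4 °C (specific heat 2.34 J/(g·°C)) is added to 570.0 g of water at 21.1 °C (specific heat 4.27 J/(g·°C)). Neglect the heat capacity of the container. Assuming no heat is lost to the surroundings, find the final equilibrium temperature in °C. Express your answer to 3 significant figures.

Heat lost by ethylene glycol = heat gained by water.
(416.3)(2.34)(90.4 − T) = (570.0)(4.27)(T − 21.1)
974.142 (90.4 − T) = 2433.9 (T − 21.1)
88062 − 974.142 T = 2433.9 T − 51355
139417 = 3408.042 T
T = 40.91 °C

T_f = 40.9 °C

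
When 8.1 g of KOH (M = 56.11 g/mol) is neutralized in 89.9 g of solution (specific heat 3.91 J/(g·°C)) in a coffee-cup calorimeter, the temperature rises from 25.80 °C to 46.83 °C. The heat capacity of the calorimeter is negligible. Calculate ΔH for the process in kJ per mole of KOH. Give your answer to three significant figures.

ΔH = -51.2 kJ/mol

|ΔT| = |46.83 − 25.80| = 21.03 °C
|q_surr| = (89.9 × 3.91) × 21.03 = 351.509 × 21.03 = 7392 J
n(KOH) = 8.1 / 56.11 = 0.1444 mol
Temperature rose, so q_rxn = −|q_surr| = -7.392 kJ
ΔH = q_rxn / n = -51.19 kJ/mol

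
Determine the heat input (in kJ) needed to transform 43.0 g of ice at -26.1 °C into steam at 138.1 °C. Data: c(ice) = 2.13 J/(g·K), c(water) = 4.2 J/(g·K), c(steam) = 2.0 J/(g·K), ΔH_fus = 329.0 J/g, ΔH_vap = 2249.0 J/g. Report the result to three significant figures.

q = 135 kJ

q1 (heat ice -26.1→0.0 °C): 43.0 × 2.13 × 26.1 = 2390 J
q2 (melt at 0 °C): 43.0 × 329.0 = 14147 J
q3 (heat water 0.0→100.0 °C): 43.0 × 4.2 × 100.0 = 18060 J
q4 (vaporize at 100 °C): 43.0 × 2249.0 = 96707 J
q5 (heat steam 100.0→138.1 °C): 43.0 × 2.0 × 38.1 = 3277 J
Total: 2390 + 14147 + 18060 + 96707 + 3277 = 134581 J = 135 kJ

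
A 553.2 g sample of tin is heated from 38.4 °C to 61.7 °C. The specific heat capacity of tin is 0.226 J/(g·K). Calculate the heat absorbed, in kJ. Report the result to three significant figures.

q = 2.91 kJ

q = m c ΔT = 553.2 × 0.226 × (61.7 − 38.4)
q = 553.2 × 0.226 × 23.3 = 2913 J = 2.91 kJ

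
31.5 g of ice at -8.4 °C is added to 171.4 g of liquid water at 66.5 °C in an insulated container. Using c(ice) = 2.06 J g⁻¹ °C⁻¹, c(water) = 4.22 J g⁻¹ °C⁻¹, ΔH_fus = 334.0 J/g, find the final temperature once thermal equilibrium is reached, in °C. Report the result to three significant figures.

T_f = 43.3 °C

Heat to bring ice to 0 °C and melt it: q₁ = 31.5×2.06×8.4 + 31.5×334.0 = 11066 J
Heat the water can supply cooling to 0 °C: 171.4×4.22×66.5 = 48100.0 J > q₁, so all ice melts.
Energy balance: 171.4×4.22×(66.5 − T) = 11066 + 31.5×4.22×(T − 0)
723.308(66.5 − T) = 11066 + 132.93 T
48100.0 − 11066 = 856.238 T
T = 37034.0 / 856.238 = 43.25 °C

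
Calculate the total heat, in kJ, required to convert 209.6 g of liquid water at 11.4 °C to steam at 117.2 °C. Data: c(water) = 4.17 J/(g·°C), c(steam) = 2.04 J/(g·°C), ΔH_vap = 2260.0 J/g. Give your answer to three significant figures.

q = 558 kJ

q1 (heat water 11.4→100.0 °C): 209.6 × 4.17 × 88.6 = 77439 J
q2 (vaporize at 100 °C): 209.6 × 2260.0 = 473696 J
q3 (heat steam 100.0→117.2 °C): 209.6 × 2.04 × 17.2 = 7354 J
Total: 77439 + 473696 + 7354 = 558489 J = 558 kJ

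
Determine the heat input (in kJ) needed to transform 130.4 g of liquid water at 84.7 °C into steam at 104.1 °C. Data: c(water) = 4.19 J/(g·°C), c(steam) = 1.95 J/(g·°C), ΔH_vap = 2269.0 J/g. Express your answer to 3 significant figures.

q = 305 kJ

q1 (heat water 84.7→100.0 °C): 130.4 × 4.19 × 15.3 = 8360 J
q2 (vaporize at 100 °C): 130.4 × 2269.0 = 295878 J
q3 (heat steam 100.0→104.1 °C): 130.4 × 1.95 × 4.1 = 1043 J
Total: 8360 + 295878 + 1043 = 305281 J = 305 kJ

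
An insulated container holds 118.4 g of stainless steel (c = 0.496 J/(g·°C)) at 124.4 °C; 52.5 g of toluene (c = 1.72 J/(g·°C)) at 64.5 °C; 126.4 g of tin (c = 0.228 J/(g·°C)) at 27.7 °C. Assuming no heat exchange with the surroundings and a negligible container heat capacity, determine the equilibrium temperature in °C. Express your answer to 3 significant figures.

Σ mᵢcᵢ(T − Tᵢ) = 0  ⇒  T = Σ mᵢcᵢTᵢ / Σ mᵢcᵢ
Σ mᵢcᵢ = 118.4×0.496 + 52.5×1.72 + 126.4×0.228 = 177.8456
Σ mᵢcᵢTᵢ = 58.7264×124.4 + 90.3×64.5 + 28.8192×27.7 = 13928
T = 13928 / 177.8456 = 78.32 °C

T_f = 78.3 °C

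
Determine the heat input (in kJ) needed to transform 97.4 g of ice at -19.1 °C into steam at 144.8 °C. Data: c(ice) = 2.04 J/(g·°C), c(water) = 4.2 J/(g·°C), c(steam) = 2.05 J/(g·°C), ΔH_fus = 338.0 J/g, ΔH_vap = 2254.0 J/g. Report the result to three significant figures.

q = 306 kJ

q1 (heat ice -19.1→0.0 °C): 97.4 × 2.04 × 19.1 = 3795 J
q2 (melt at 0 °C): 97.4 × 338.0 = 32921 J
q3 (heat water 0.0→100.0 °C): 97.4 × 4.2 × 100.0 = 40908 J
q4 (vaporize at 100 °C): 97.4 × 2254.0 = 219540 J
q5 (heat steam 100.0→144.8 °C): 97.4 × 2.05 × 44.8 = 8945 J
Total: 3795 + 32921 + 40908 + 219540 + 8945 = 306109 J = 306 kJ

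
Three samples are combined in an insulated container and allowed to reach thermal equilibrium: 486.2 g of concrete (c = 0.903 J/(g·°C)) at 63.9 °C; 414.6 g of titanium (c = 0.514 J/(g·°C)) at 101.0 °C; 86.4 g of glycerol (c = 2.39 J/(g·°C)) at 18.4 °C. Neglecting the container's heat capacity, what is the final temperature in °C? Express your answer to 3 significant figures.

Σ mᵢcᵢ(T − Tᵢ) = 0  ⇒  T = Σ mᵢcᵢTᵢ / Σ mᵢcᵢ
Σ mᵢcᵢ = 486.2×0.903 + 414.6×0.514 + 86.4×2.39 = 858.6390
Σ mᵢcᵢTᵢ = 439.0386×63.9 + 213.1044×101.0 + 206.496×18.4 = 53378
T = 53378 / 858.6390 = 62.17 °C

T_f = 62.2 °C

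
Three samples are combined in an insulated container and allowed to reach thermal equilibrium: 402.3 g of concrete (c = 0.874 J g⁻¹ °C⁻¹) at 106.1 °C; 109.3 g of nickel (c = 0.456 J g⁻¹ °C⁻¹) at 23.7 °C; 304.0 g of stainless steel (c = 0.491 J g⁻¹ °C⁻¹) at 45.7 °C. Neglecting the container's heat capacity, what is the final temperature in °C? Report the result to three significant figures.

Σ mᵢcᵢ(T − Tᵢ) = 0  ⇒  T = Σ mᵢcᵢTᵢ / Σ mᵢcᵢ
Σ mᵢcᵢ = 402.3×0.874 + 109.3×0.456 + 304.0×0.491 = 550.7150
Σ mᵢcᵢTᵢ = 351.6102×106.1 + 49.8408×23.7 + 149.264×45.7 = 45308
T = 45308 / 550.7150 = 82.27 °C

T_f = 82.3 °C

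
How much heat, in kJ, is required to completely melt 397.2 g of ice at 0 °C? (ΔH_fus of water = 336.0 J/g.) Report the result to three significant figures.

q = m × ΔH_fus = 397.2 × 336.0 = 133460 J = 133 kJ

q = 133 kJ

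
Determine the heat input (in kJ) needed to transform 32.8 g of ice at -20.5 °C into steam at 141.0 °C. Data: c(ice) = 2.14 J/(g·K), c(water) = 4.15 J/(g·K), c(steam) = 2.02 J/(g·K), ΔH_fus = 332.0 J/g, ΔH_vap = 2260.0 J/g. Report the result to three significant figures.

q1 (heat ice -20.5→0.0 °C): 32.8 × 2.14 × 20.5 = 1439 J
q2 (melt at 0 °C): 32.8 × 332.0 = 10890 J
q3 (heat water 0.0→100.0 °C): 32.8 × 4.15 × 100.0 = 13612 J
q4 (vaporize at 100 °C): 32.8 × 2260.0 = 74128 J
q5 (heat steam 100.0→141.0 °C): 32.8 × 2.02 × 41.0 = 2716 J
Total: 1439 + 10890 + 13612 + 74128 + 2716 = 102785 J = 103 kJ

q = 103 kJ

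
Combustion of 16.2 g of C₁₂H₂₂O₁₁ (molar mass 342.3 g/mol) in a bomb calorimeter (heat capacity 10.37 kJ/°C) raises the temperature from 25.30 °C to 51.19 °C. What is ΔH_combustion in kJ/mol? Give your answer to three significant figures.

ΔH = -5670 kJ/mol

ΔT = 51.19 − 25.30 = 25.89 °C
q_cal = C_cal × ΔT = 10.37 × 25.89 = 268.4793 kJ
n = 16.2 / 342.3 = 0.04733 mol
q_rxn = −q_cal = -268.4793 kJ
ΔH = -268.4793 / 0.04733 = -5672 kJ/mol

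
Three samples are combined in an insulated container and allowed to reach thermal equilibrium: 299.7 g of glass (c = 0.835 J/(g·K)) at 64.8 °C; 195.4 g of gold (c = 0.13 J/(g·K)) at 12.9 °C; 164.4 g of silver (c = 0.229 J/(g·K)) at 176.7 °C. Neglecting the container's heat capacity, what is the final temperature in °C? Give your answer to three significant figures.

T_f = 74.0 °C

Σ mᵢcᵢ(T − Tᵢ) = 0  ⇒  T = Σ mᵢcᵢTᵢ / Σ mᵢcᵢ
Σ mᵢcᵢ = 299.7×0.835 + 195.4×0.13 + 164.4×0.229 = 313.2991
Σ mᵢcᵢTᵢ = 250.2495×64.8 + 25.402×12.9 + 37.6476×176.7 = 23196
T = 23196 / 313.2991 = 74.04 °C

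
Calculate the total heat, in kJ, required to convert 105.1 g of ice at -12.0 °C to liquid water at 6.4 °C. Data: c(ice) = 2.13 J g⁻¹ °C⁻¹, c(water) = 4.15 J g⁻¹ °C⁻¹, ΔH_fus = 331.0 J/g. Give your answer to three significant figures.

q = 40.3 kJ

q1 (heat ice -12.0→0.0 °C): 105.1 × 2.13 × 12.0 = 2686 J
q2 (melt at 0 °C): 105.1 × 331.0 = 34788 J
q3 (heat water 0.0→6.4 °C): 105.1 × 4.15 × 6.4 = 2791 J
Total: 2686 + 34788 + 2791 = 40265 J = 40.3 kJ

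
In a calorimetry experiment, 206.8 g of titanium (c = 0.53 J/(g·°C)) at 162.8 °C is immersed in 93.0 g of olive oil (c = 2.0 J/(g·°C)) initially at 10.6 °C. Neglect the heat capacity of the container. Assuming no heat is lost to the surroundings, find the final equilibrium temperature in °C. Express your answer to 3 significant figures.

Heat lost by titanium = heat gained by olive oil.
(206.8)(0.53)(162.8 − T) = (93.0)(2.0)(T − 10.6)
109.604 (162.8 − T) = 186 (T − 10.6)
17844 − 109.604 T = 186 T − 1971.6
19815.6 = 295.604 T
T = 67.03 °C

T_f = 67.0 °C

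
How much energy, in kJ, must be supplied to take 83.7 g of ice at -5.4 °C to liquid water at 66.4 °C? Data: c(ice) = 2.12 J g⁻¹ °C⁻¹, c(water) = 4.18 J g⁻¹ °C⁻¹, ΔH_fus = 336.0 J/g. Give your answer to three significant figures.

q = 52.3 kJ

q1 (heat ice -5.4→0.0 °C): 83.7 × 2.12 × 5.4 = 958 J
q2 (melt at 0 °C): 83.7 × 336.0 = 28123 J
q3 (heat water 0.0→66.4 °C): 83.7 × 4.18 × 66.4 = 23231 J
Total: 958 + 28123 + 23231 = 52312 J = 52.3 kJ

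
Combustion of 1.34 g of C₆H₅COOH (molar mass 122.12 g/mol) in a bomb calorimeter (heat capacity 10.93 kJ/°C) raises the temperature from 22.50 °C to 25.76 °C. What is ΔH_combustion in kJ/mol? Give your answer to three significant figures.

ΔH = -3250 kJ/mol

ΔT = 25.76 − 22.50 = 3.26 °C
q_cal = C_cal × ΔT = 10.93 × 3.26 = 35.6318 kJ
n = 1.34 / 122.12 = 0.01097 mol
q_rxn = −q_cal = -35.6318 kJ
ΔH = -35.6318 / 0.01097 = -3248 kJ/mol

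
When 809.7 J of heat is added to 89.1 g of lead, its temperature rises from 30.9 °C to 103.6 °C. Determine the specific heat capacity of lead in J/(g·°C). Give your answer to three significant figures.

c = q / (m ΔT) = 809.7 / (89.1 × 72.7)
c = 809.7 / 6477.57 = 0.125 J/(g·°C)

c = 0.125 J/(g·°C)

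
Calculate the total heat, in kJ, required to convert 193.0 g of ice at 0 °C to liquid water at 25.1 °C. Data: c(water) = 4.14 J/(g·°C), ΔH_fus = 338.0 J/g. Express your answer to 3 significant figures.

q1 (melt at 0 °C): 193.0 × 338.0 = 65234 J
q2 (heat water 0.0→25.1 °C): 193.0 × 4.14 × 25.1 = 20055 J
Total: 65234 + 20055 = 85289 J = 85.3 kJ

q = 85.3 kJ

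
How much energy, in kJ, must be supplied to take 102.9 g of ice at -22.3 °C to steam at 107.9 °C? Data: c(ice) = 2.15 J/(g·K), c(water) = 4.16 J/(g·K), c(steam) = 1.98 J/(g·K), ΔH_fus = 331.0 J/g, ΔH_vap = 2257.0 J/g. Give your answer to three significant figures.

q1 (heat ice -22.3→0.0 °C): 102.9 × 2.15 × 22.3 = 4934 J
q2 (melt at 0 °C): 102.9 × 331.0 = 34060 J
q3 (heat water 0.0→100.0 °C): 102.9 × 4.16 × 100.0 = 42806 J
q4 (vaporize at 100 °C): 102.9 × 2257.0 = 232245 J
q5 (heat steam 100.0→107.9 °C): 102.9 × 1.98 × 7.9 = 1610 J
Total: 4934 + 34060 + 42806 + 232245 + 1610 = 315655 J = 316 kJ

q = 316 kJ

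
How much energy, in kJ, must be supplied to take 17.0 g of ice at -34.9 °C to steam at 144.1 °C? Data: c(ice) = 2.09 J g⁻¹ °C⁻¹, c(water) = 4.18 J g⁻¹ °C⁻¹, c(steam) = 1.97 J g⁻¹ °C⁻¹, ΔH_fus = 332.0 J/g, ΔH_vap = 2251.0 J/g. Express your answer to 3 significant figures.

q1 (heat ice -34.9→0.0 °C): 17.0 × 2.09 × 34.9 = 1240 J
q2 (melt at 0 °C): 17.0 × 332.0 = 5644 J
q3 (heat water 0.0→100.0 °C): 17.0 × 4.18 × 100.0 = 7106 J
q4 (vaporize at 100 °C): 17.0 × 2251.0 = 38267 J
q5 (heat steam 100.0→144.1 °C): 17.0 × 1.97 × 44.1 = 1477 J
Total: 1240 + 5644 + 7106 + 38267 + 1477 = 53734 J = 53.7 kJ

q = 53.7 kJ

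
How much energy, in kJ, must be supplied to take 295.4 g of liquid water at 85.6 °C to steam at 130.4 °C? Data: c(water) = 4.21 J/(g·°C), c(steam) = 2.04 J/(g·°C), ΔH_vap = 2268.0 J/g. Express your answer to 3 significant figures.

q = 706 kJ

q1 (heat water 85.6→100.0 °C): 295.4 × 4.21 × 14.4 = 17908 J
q2 (vaporize at 100 °C): 295.4 × 2268.0 = 669967 J
q3 (heat steam 100.0→130.4 °C): 295.4 × 2.04 × 30.4 = 18320 J
Total: 17908 + 669967 + 18320 = 706195 J = 706 kJ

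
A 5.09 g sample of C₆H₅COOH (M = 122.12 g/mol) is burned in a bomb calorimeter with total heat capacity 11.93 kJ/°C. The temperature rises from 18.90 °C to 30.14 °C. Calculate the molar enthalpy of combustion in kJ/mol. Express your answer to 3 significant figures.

ΔH = -3220 kJ/mol

ΔT = 30.14 − 18.90 = 11.24 °C
q_cal = C_cal × ΔT = 11.93 × 11.24 = 134.0932 kJ
n = 5.09 / 122.12 = 0.04168 mol
q_rxn = −q_cal = -134.0932 kJ
ΔH = -134.0932 / 0.04168 = -3217 kJ/mol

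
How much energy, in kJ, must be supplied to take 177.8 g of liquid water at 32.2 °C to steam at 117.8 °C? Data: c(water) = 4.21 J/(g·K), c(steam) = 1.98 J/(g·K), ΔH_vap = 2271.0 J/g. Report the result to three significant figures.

q = 461 kJ

q1 (heat water 32.2→100.0 °C): 177.8 × 4.21 × 67.8 = 50751 J
q2 (vaporize at 100 °C): 177.8 × 2271.0 = 403784 J
q3 (heat steam 100.0→117.8 °C): 177.8 × 1.98 × 17.8 = 6266 J
Total: 50751 + 403784 + 6266 = 460801 J = 461 kJ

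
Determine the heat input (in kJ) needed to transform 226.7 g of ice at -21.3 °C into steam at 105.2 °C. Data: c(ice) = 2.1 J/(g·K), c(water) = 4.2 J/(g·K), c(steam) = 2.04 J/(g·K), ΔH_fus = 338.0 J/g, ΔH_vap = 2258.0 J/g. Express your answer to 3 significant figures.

q = 696 kJ

q1 (heat ice -21.3→0.0 °C): 226.7 × 2.1 × 21.3 = 10140 J
q2 (melt at 0 °C): 226.7 × 338.0 = 76625 J
q3 (heat water 0.0→100.0 °C): 226.7 × 4.2 × 100.0 = 95214 J
q4 (vaporize at 100 °C): 226.7 × 2258.0 = 511889 J
q5 (heat steam 100.0→105.2 °C): 226.7 × 2.04 × 5.2 = 2405 J
Total: 10140 + 76625 + 95214 + 511889 + 2405 = 696273 J = 696 kJ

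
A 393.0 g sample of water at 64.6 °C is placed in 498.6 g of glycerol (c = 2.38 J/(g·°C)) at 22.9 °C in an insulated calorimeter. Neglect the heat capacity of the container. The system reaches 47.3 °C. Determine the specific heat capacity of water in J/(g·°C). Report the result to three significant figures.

q_gained = (498.6 × 2.38) × (47.3 − 22.9) = 28950 J
q_lost = 393.0 × c × (64.6 − 47.3) = 6798.9 c
Set equal: c = 28950 / 6798.9 = 4.26 J/(g·°C)

c = 4.26 J/(g·°C)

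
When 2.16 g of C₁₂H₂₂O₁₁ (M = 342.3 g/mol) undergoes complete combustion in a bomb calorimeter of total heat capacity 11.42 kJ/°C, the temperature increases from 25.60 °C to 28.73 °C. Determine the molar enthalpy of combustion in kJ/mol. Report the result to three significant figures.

ΔH = -5660 kJ/mol

ΔT = 28.73 − 25.60 = 3.13 °C
q_cal = C_cal × ΔT = 11.42 × 3.13 = 35.7446 kJ
n = 2.16 / 342.3 = 0.006310 mol
q_rxn = −q_cal = -35.7446 kJ
ΔH = -35.7446 / 0.006310 = -5664.8 kJ/mol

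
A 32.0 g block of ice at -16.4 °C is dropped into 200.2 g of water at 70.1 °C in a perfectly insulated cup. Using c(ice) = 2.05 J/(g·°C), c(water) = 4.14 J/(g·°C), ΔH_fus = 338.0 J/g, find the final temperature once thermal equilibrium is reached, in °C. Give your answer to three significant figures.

Heat to bring ice to 0 °C and melt it: q₁ = 32.0×2.05×16.4 + 32.0×338.0 = 11892 J
Heat the water can supply cooling to 0 °C: 200.2×4.14×70.1 = 58100.8 J > q₁, so all ice melts.
Energy balance: 200.2×4.14×(70.1 − T) = 11892 + 32.0×4.14×(T − 0)
828.828(70.1 − T) = 11892 + 132.48 T
58100.8 − 11892 = 961.308 T
T = 46208.8 / 961.308 = 48.07 °C

T_f = 48.1 °C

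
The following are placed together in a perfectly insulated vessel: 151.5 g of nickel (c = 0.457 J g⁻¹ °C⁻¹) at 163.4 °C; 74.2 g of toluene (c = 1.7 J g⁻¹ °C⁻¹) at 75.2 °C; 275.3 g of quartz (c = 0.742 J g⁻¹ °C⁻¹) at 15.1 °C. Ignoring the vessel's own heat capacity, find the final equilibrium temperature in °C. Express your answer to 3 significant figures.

T_f = 59.8 °C

Σ mᵢcᵢ(T − Tᵢ) = 0  ⇒  T = Σ mᵢcᵢTᵢ / Σ mᵢcᵢ
Σ mᵢcᵢ = 151.5×0.457 + 74.2×1.7 + 275.3×0.742 = 399.6481
Σ mᵢcᵢTᵢ = 69.2355×163.4 + 126.14×75.2 + 204.2726×15.1 = 23883
T = 23883 / 399.6481 = 59.76 °C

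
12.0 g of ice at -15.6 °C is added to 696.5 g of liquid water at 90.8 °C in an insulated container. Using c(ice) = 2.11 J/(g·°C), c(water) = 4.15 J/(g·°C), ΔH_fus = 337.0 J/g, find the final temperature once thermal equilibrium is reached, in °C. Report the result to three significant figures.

Heat to bring ice to 0 °C and melt it: q₁ = 12.0×2.11×15.6 + 12.0×337.0 = 4439.0 J
Heat the water can supply cooling to 0 °C: 696.5×4.15×90.8 = 262455 J > q₁, so all ice melts.
Energy balance: 696.5×4.15×(90.8 − T) = 4439.0 + 12.0×4.15×(T − 0)
2890.475(90.8 − T) = 4439.0 + 49.8 T
262455 − 4439.0 = 2940.275 T
T = 258016.0 / 2940.275 = 87.75 °C

T_f = 87.8 °C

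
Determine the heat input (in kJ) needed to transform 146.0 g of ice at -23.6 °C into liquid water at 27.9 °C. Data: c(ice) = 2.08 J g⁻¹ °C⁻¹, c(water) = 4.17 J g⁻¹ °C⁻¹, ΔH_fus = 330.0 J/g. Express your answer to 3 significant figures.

q = 72.3 kJ

q1 (heat ice -23.6→0.0 °C): 146.0 × 2.08 × 23.6 = 7167 J
q2 (melt at 0 °C): 146.0 × 330.0 = 48180 J
q3 (heat water 0.0→27.9 °C): 146.0 × 4.17 × 27.9 = 16986 J
Total: 7167 + 48180 + 16986 = 72333 J = 72.3 kJ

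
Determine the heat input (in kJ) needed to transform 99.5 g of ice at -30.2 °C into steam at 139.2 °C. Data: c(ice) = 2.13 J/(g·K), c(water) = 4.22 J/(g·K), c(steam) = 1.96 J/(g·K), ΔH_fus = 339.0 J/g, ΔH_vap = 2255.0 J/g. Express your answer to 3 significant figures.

q1 (heat ice -30.2→0.0 °C): 99.5 × 2.13 × 30.2 = 6400 J
q2 (melt at 0 °C): 99.5 × 339.0 = 33731 J
q3 (heat water 0.0→100.0 °C): 99.5 × 4.22 × 100.0 = 41989 J
q4 (vaporize at 100 °C): 99.5 × 2255.0 = 224373 J
q5 (heat steam 100.0→139.2 °C): 99.5 × 1.96 × 39.2 = 7645 J
Total: 6400 + 33731 + 41989 + 224373 + 7645 = 314138 J = 314 kJ

q = 314 kJ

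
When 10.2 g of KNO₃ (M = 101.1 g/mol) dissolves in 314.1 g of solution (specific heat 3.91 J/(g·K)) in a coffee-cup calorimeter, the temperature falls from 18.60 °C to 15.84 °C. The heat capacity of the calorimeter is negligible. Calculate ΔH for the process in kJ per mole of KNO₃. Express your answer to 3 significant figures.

ΔH = 33.6 kJ/mol

|ΔT| = |15.84 − 18.60| = 2.76 °C
|q_surr| = (314.1 × 3.91) × 2.76 = 1228.131 × 2.76 = 3390 J
n(KNO₃) = 10.2 / 101.1 = 0.1009 mol
Temperature fell, so q_rxn = +|q_surr| = 3.390 kJ
ΔH = q_rxn / n = 33.60 kJ/mol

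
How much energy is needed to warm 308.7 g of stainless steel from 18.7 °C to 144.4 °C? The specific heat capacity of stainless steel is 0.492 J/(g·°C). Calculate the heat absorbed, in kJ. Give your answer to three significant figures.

q = m c ΔT = 308.7 × 0.492 × (144.4 − 18.7)
q = 308.7 × 0.492 × 125.7 = 19090 J = 19.1 kJ

q = 19.1 kJ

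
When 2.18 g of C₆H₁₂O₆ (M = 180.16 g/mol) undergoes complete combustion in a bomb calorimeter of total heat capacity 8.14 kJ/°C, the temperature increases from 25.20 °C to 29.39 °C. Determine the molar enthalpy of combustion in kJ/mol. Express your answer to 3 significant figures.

ΔT = 29.39 − 25.20 = 4.19 °C
q_cal = C_cal × ΔT = 8.14 × 4.19 = 34.1066 kJ
n = 2.18 / 180.16 = 0.01210 mol
q_rxn = −q_cal = -34.1066 kJ
ΔH = -34.1066 / 0.01210 = -2819 kJ/mol

ΔH = -2820 kJ/mol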